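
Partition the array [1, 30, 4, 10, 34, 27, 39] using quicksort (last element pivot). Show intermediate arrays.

Partition 1: pivot=39 at index 6 -> [1, 30, 4, 10, 34, 27, 39]
Partition 2: pivot=27 at index 3 -> [1, 4, 10, 27, 34, 30, 39]
Partition 3: pivot=10 at index 2 -> [1, 4, 10, 27, 34, 30, 39]
Partition 4: pivot=4 at index 1 -> [1, 4, 10, 27, 34, 30, 39]
Partition 5: pivot=30 at index 4 -> [1, 4, 10, 27, 30, 34, 39]


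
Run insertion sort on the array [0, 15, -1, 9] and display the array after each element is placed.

First element 0 is already 'sorted'
Insert 15: shifted 0 elements -> [0, 15, -1, 9]
Insert -1: shifted 2 elements -> [-1, 0, 15, 9]
Insert 9: shifted 1 elements -> [-1, 0, 9, 15]


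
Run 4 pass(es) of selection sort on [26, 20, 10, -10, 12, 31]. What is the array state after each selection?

Pass 1: Select minimum -10 at index 3, swap -> [-10, 20, 10, 26, 12, 31]
Pass 2: Select minimum 10 at index 2, swap -> [-10, 10, 20, 26, 12, 31]
Pass 3: Select minimum 12 at index 4, swap -> [-10, 10, 12, 26, 20, 31]
Pass 4: Select minimum 20 at index 4, swap -> [-10, 10, 12, 20, 26, 31]


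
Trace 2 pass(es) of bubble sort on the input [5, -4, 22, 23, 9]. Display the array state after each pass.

After pass 1: [-4, 5, 22, 9, 23] (2 swaps)
After pass 2: [-4, 5, 9, 22, 23] (1 swaps)
Total swaps: 3


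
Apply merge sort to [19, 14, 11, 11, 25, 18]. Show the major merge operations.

Divide and conquer:
  Merge [14] + [11] -> [11, 14]
  Merge [19] + [11, 14] -> [11, 14, 19]
  Merge [25] + [18] -> [18, 25]
  Merge [11] + [18, 25] -> [11, 18, 25]
  Merge [11, 14, 19] + [11, 18, 25] -> [11, 11, 14, 18, 19, 25]


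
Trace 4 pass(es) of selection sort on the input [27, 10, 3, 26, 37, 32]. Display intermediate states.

Pass 1: Select minimum 3 at index 2, swap -> [3, 10, 27, 26, 37, 32]
Pass 2: Select minimum 10 at index 1, swap -> [3, 10, 27, 26, 37, 32]
Pass 3: Select minimum 26 at index 3, swap -> [3, 10, 26, 27, 37, 32]
Pass 4: Select minimum 27 at index 3, swap -> [3, 10, 26, 27, 37, 32]


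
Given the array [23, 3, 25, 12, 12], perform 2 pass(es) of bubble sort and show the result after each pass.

After pass 1: [3, 23, 12, 12, 25] (3 swaps)
After pass 2: [3, 12, 12, 23, 25] (2 swaps)
Total swaps: 5


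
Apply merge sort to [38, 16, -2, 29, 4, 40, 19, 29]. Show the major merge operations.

Divide and conquer:
  Merge [38] + [16] -> [16, 38]
  Merge [-2] + [29] -> [-2, 29]
  Merge [16, 38] + [-2, 29] -> [-2, 16, 29, 38]
  Merge [4] + [40] -> [4, 40]
  Merge [19] + [29] -> [19, 29]
  Merge [4, 40] + [19, 29] -> [4, 19, 29, 40]
  Merge [-2, 16, 29, 38] + [4, 19, 29, 40] -> [-2, 4, 16, 19, 29, 29, 38, 40]


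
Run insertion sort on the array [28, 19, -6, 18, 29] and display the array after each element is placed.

First element 28 is already 'sorted'
Insert 19: shifted 1 elements -> [19, 28, -6, 18, 29]
Insert -6: shifted 2 elements -> [-6, 19, 28, 18, 29]
Insert 18: shifted 2 elements -> [-6, 18, 19, 28, 29]
Insert 29: shifted 0 elements -> [-6, 18, 19, 28, 29]


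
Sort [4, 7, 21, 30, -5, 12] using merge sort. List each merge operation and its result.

Divide and conquer:
  Merge [7] + [21] -> [7, 21]
  Merge [4] + [7, 21] -> [4, 7, 21]
  Merge [-5] + [12] -> [-5, 12]
  Merge [30] + [-5, 12] -> [-5, 12, 30]
  Merge [4, 7, 21] + [-5, 12, 30] -> [-5, 4, 7, 12, 21, 30]


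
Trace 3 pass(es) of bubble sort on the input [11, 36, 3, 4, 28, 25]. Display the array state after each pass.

After pass 1: [11, 3, 4, 28, 25, 36] (4 swaps)
After pass 2: [3, 4, 11, 25, 28, 36] (3 swaps)
After pass 3: [3, 4, 11, 25, 28, 36] (0 swaps)
Total swaps: 7


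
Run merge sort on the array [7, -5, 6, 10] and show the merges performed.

Divide and conquer:
  Merge [7] + [-5] -> [-5, 7]
  Merge [6] + [10] -> [6, 10]
  Merge [-5, 7] + [6, 10] -> [-5, 6, 7, 10]


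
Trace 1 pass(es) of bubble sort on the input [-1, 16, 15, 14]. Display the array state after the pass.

After pass 1: [-1, 15, 14, 16] (2 swaps)
Total swaps: 2


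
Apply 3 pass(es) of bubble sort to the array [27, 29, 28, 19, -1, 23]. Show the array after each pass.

After pass 1: [27, 28, 19, -1, 23, 29] (4 swaps)
After pass 2: [27, 19, -1, 23, 28, 29] (3 swaps)
After pass 3: [19, -1, 23, 27, 28, 29] (3 swaps)
Total swaps: 10


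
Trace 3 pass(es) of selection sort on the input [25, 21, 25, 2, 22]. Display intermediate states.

Pass 1: Select minimum 2 at index 3, swap -> [2, 21, 25, 25, 22]
Pass 2: Select minimum 21 at index 1, swap -> [2, 21, 25, 25, 22]
Pass 3: Select minimum 22 at index 4, swap -> [2, 21, 22, 25, 25]


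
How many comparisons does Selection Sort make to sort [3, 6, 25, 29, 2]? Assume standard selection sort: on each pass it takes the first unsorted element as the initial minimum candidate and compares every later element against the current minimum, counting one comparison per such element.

Pass 1: scan indices 1..4 for the minimum = 4 comparison(s); min is 2, place at index 0 -> [2, 6, 25, 29, 3]
Pass 2: scan indices 2..4 for the minimum = 3 comparison(s); min is 3, place at index 1 -> [2, 3, 25, 29, 6]
Pass 3: scan indices 3..4 for the minimum = 2 comparison(s); min is 6, place at index 2 -> [2, 3, 6, 29, 25]
Pass 4: scan indices 4..4 for the minimum = 1 comparison(s); min is 25, place at index 3 -> [2, 3, 6, 25, 29]
Selection sort always scans the whole unsorted suffix, so the count is (n-1) + (n-2) + ... + 1 = n(n-1)/2 = 5*4/2 = 10 regardless of the input order.
Total comparisons: 4 + 3 + 2 + 1 = 10


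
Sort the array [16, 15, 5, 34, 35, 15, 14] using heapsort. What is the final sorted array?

Build heap: [35, 34, 15, 16, 15, 5, 14]
Extract 35: [34, 16, 15, 14, 15, 5, 35]
Extract 34: [16, 15, 15, 14, 5, 34, 35]
Extract 16: [15, 14, 15, 5, 16, 34, 35]
Extract 15: [15, 14, 5, 15, 16, 34, 35]
Extract 15: [14, 5, 15, 15, 16, 34, 35]
Extract 14: [5, 14, 15, 15, 16, 34, 35]


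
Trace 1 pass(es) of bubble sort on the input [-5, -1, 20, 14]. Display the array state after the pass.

After pass 1: [-5, -1, 14, 20] (1 swaps)
Total swaps: 1


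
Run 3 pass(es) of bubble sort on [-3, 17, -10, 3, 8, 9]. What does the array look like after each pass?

After pass 1: [-3, -10, 3, 8, 9, 17] (4 swaps)
After pass 2: [-10, -3, 3, 8, 9, 17] (1 swaps)
After pass 3: [-10, -3, 3, 8, 9, 17] (0 swaps)
Total swaps: 5


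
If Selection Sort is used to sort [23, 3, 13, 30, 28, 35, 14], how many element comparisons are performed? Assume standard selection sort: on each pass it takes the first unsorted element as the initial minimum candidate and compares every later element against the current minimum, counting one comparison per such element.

Pass 1: scan indices 1..6 for the minimum = 6 comparison(s); min is 3, place at index 0 -> [3, 23, 13, 30, 28, 35, 14]
Pass 2: scan indices 2..6 for the minimum = 5 comparison(s); min is 13, place at index 1 -> [3, 13, 23, 30, 28, 35, 14]
Pass 3: scan indices 3..6 for the minimum = 4 comparison(s); min is 14, place at index 2 -> [3, 13, 14, 30, 28, 35, 23]
Pass 4: scan indices 4..6 for the minimum = 3 comparison(s); min is 23, place at index 3 -> [3, 13, 14, 23, 28, 35, 30]
Pass 5: scan indices 5..6 for the minimum = 2 comparison(s); min is 28, place at index 4 -> [3, 13, 14, 23, 28, 35, 30]
Pass 6: scan indices 6..6 for the minimum = 1 comparison(s); min is 30, place at index 5 -> [3, 13, 14, 23, 28, 30, 35]
Selection sort always scans the whole unsorted suffix, so the count is (n-1) + (n-2) + ... + 1 = n(n-1)/2 = 7*6/2 = 21 regardless of the input order.
Total comparisons: 6 + 5 + 4 + 3 + 2 + 1 = 21


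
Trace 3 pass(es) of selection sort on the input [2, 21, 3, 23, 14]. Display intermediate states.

Pass 1: Select minimum 2 at index 0, swap -> [2, 21, 3, 23, 14]
Pass 2: Select minimum 3 at index 2, swap -> [2, 3, 21, 23, 14]
Pass 3: Select minimum 14 at index 4, swap -> [2, 3, 14, 23, 21]


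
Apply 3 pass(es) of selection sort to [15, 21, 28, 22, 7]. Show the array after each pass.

Pass 1: Select minimum 7 at index 4, swap -> [7, 21, 28, 22, 15]
Pass 2: Select minimum 15 at index 4, swap -> [7, 15, 28, 22, 21]
Pass 3: Select minimum 21 at index 4, swap -> [7, 15, 21, 22, 28]


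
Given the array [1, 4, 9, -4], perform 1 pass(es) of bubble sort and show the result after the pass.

After pass 1: [1, 4, -4, 9] (1 swaps)
Total swaps: 1


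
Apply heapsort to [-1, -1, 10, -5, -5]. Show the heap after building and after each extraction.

Build heap: [10, -1, -1, -5, -5]
Extract 10: [-1, -5, -1, -5, 10]
Extract -1: [-1, -5, -5, -1, 10]
Extract -1: [-5, -5, -1, -1, 10]
Extract -5: [-5, -5, -1, -1, 10]


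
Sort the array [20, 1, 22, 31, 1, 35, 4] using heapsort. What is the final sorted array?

Build heap: [35, 31, 22, 1, 1, 20, 4]
Extract 35: [31, 4, 22, 1, 1, 20, 35]
Extract 31: [22, 4, 20, 1, 1, 31, 35]
Extract 22: [20, 4, 1, 1, 22, 31, 35]
Extract 20: [4, 1, 1, 20, 22, 31, 35]
Extract 4: [1, 1, 4, 20, 22, 31, 35]
Extract 1: [1, 1, 4, 20, 22, 31, 35]


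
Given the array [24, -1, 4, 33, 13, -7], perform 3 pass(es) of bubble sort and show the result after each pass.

After pass 1: [-1, 4, 24, 13, -7, 33] (4 swaps)
After pass 2: [-1, 4, 13, -7, 24, 33] (2 swaps)
After pass 3: [-1, 4, -7, 13, 24, 33] (1 swaps)
Total swaps: 7


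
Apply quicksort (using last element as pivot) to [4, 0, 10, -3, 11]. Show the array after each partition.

Partition 1: pivot=11 at index 4 -> [4, 0, 10, -3, 11]
Partition 2: pivot=-3 at index 0 -> [-3, 0, 10, 4, 11]
Partition 3: pivot=4 at index 2 -> [-3, 0, 4, 10, 11]


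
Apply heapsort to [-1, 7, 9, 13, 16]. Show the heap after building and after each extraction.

Build heap: [16, 13, 9, -1, 7]
Extract 16: [13, 7, 9, -1, 16]
Extract 13: [9, 7, -1, 13, 16]
Extract 9: [7, -1, 9, 13, 16]
Extract 7: [-1, 7, 9, 13, 16]


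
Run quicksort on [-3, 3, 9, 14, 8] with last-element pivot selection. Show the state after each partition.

Partition 1: pivot=8 at index 2 -> [-3, 3, 8, 14, 9]
Partition 2: pivot=3 at index 1 -> [-3, 3, 8, 14, 9]
Partition 3: pivot=9 at index 3 -> [-3, 3, 8, 9, 14]


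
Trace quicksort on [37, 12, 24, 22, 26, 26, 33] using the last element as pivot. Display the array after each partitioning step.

Partition 1: pivot=33 at index 5 -> [12, 24, 22, 26, 26, 33, 37]
Partition 2: pivot=26 at index 4 -> [12, 24, 22, 26, 26, 33, 37]
Partition 3: pivot=26 at index 3 -> [12, 24, 22, 26, 26, 33, 37]
Partition 4: pivot=22 at index 1 -> [12, 22, 24, 26, 26, 33, 37]


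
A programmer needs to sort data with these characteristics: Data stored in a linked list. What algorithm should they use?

Best choice: Merge sort
Reason: Merge sort doesn't require random access; can be done in O(1) extra space for linked lists


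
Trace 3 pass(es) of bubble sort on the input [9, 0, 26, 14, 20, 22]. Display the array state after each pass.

After pass 1: [0, 9, 14, 20, 22, 26] (4 swaps)
After pass 2: [0, 9, 14, 20, 22, 26] (0 swaps)
After pass 3: [0, 9, 14, 20, 22, 26] (0 swaps)
Total swaps: 4


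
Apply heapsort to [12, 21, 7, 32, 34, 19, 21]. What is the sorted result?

Build heap: [34, 32, 21, 12, 21, 19, 7]
Extract 34: [32, 21, 21, 12, 7, 19, 34]
Extract 32: [21, 19, 21, 12, 7, 32, 34]
Extract 21: [21, 19, 7, 12, 21, 32, 34]
Extract 21: [19, 12, 7, 21, 21, 32, 34]
Extract 19: [12, 7, 19, 21, 21, 32, 34]
Extract 12: [7, 12, 19, 21, 21, 32, 34]


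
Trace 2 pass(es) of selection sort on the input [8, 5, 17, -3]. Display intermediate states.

Pass 1: Select minimum -3 at index 3, swap -> [-3, 5, 17, 8]
Pass 2: Select minimum 5 at index 1, swap -> [-3, 5, 17, 8]


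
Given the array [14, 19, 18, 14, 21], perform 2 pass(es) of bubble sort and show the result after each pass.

After pass 1: [14, 18, 14, 19, 21] (2 swaps)
After pass 2: [14, 14, 18, 19, 21] (1 swaps)
Total swaps: 3


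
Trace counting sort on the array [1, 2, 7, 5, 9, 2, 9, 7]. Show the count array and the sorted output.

Count array: [0, 1, 2, 0, 0, 1, 0, 2, 0, 2]
(count[i] = number of elements equal to i)
Cumulative count: [0, 1, 3, 3, 3, 4, 4, 6, 6, 8]
Sorted: [1, 2, 2, 5, 7, 7, 9, 9]


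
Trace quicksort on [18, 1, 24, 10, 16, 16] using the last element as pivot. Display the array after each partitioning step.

Partition 1: pivot=16 at index 3 -> [1, 10, 16, 16, 24, 18]
Partition 2: pivot=16 at index 2 -> [1, 10, 16, 16, 24, 18]
Partition 3: pivot=10 at index 1 -> [1, 10, 16, 16, 24, 18]
Partition 4: pivot=18 at index 4 -> [1, 10, 16, 16, 18, 24]


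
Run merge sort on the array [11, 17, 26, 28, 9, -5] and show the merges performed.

Divide and conquer:
  Merge [17] + [26] -> [17, 26]
  Merge [11] + [17, 26] -> [11, 17, 26]
  Merge [9] + [-5] -> [-5, 9]
  Merge [28] + [-5, 9] -> [-5, 9, 28]
  Merge [11, 17, 26] + [-5, 9, 28] -> [-5, 9, 11, 17, 26, 28]


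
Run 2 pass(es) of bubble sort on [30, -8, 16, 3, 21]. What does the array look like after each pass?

After pass 1: [-8, 16, 3, 21, 30] (4 swaps)
After pass 2: [-8, 3, 16, 21, 30] (1 swaps)
Total swaps: 5


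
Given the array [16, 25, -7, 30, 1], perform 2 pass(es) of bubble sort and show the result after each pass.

After pass 1: [16, -7, 25, 1, 30] (2 swaps)
After pass 2: [-7, 16, 1, 25, 30] (2 swaps)
Total swaps: 4


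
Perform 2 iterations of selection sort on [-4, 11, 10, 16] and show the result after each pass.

Pass 1: Select minimum -4 at index 0, swap -> [-4, 11, 10, 16]
Pass 2: Select minimum 10 at index 2, swap -> [-4, 10, 11, 16]


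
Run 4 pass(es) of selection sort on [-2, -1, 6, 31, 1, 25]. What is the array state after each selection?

Pass 1: Select minimum -2 at index 0, swap -> [-2, -1, 6, 31, 1, 25]
Pass 2: Select minimum -1 at index 1, swap -> [-2, -1, 6, 31, 1, 25]
Pass 3: Select minimum 1 at index 4, swap -> [-2, -1, 1, 31, 6, 25]
Pass 4: Select minimum 6 at index 4, swap -> [-2, -1, 1, 6, 31, 25]


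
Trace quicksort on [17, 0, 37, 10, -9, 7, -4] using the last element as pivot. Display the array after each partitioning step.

Partition 1: pivot=-4 at index 1 -> [-9, -4, 37, 10, 17, 7, 0]
Partition 2: pivot=0 at index 2 -> [-9, -4, 0, 10, 17, 7, 37]
Partition 3: pivot=37 at index 6 -> [-9, -4, 0, 10, 17, 7, 37]
Partition 4: pivot=7 at index 3 -> [-9, -4, 0, 7, 17, 10, 37]
Partition 5: pivot=10 at index 4 -> [-9, -4, 0, 7, 10, 17, 37]


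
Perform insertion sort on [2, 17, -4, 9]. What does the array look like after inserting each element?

First element 2 is already 'sorted'
Insert 17: shifted 0 elements -> [2, 17, -4, 9]
Insert -4: shifted 2 elements -> [-4, 2, 17, 9]
Insert 9: shifted 1 elements -> [-4, 2, 9, 17]


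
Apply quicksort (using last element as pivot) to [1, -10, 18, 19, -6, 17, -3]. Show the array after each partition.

Partition 1: pivot=-3 at index 2 -> [-10, -6, -3, 19, 1, 17, 18]
Partition 2: pivot=-6 at index 1 -> [-10, -6, -3, 19, 1, 17, 18]
Partition 3: pivot=18 at index 5 -> [-10, -6, -3, 1, 17, 18, 19]
Partition 4: pivot=17 at index 4 -> [-10, -6, -3, 1, 17, 18, 19]


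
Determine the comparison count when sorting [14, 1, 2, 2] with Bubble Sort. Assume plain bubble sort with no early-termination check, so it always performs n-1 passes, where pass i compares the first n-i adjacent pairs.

Pass 1: compare adjacent pairs (0,1)..(2,3) = 3 comparison(s), 3 swap(s) -> [1, 2, 2, 14]
Pass 2: compare adjacent pairs (0,1)..(1,2) = 2 comparison(s), 0 swap(s) -> [1, 2, 2, 14]
Pass 3: compare adjacent pairs (0,1)..(0,1) = 1 comparison(s), 0 swap(s) -> [1, 2, 2, 14]
Total comparisons: 3 + 2 + 1 = 6


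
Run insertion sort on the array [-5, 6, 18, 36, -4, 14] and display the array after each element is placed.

First element -5 is already 'sorted'
Insert 6: shifted 0 elements -> [-5, 6, 18, 36, -4, 14]
Insert 18: shifted 0 elements -> [-5, 6, 18, 36, -4, 14]
Insert 36: shifted 0 elements -> [-5, 6, 18, 36, -4, 14]
Insert -4: shifted 3 elements -> [-5, -4, 6, 18, 36, 14]
Insert 14: shifted 2 elements -> [-5, -4, 6, 14, 18, 36]


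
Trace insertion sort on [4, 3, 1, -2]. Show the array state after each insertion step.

First element 4 is already 'sorted'
Insert 3: shifted 1 elements -> [3, 4, 1, -2]
Insert 1: shifted 2 elements -> [1, 3, 4, -2]
Insert -2: shifted 3 elements -> [-2, 1, 3, 4]


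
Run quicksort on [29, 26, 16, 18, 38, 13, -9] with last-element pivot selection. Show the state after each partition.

Partition 1: pivot=-9 at index 0 -> [-9, 26, 16, 18, 38, 13, 29]
Partition 2: pivot=29 at index 5 -> [-9, 26, 16, 18, 13, 29, 38]
Partition 3: pivot=13 at index 1 -> [-9, 13, 16, 18, 26, 29, 38]
Partition 4: pivot=26 at index 4 -> [-9, 13, 16, 18, 26, 29, 38]
Partition 5: pivot=18 at index 3 -> [-9, 13, 16, 18, 26, 29, 38]


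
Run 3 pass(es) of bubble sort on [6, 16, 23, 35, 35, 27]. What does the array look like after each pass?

After pass 1: [6, 16, 23, 35, 27, 35] (1 swaps)
After pass 2: [6, 16, 23, 27, 35, 35] (1 swaps)
After pass 3: [6, 16, 23, 27, 35, 35] (0 swaps)
Total swaps: 2


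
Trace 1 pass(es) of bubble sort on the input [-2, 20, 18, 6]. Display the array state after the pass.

After pass 1: [-2, 18, 6, 20] (2 swaps)
Total swaps: 2


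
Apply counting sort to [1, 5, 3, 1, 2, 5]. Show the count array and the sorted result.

Count array: [0, 2, 1, 1, 0, 2]
(count[i] = number of elements equal to i)
Cumulative count: [0, 2, 3, 4, 4, 6]
Sorted: [1, 1, 2, 3, 5, 5]


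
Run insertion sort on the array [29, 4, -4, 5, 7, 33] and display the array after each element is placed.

First element 29 is already 'sorted'
Insert 4: shifted 1 elements -> [4, 29, -4, 5, 7, 33]
Insert -4: shifted 2 elements -> [-4, 4, 29, 5, 7, 33]
Insert 5: shifted 1 elements -> [-4, 4, 5, 29, 7, 33]
Insert 7: shifted 1 elements -> [-4, 4, 5, 7, 29, 33]
Insert 33: shifted 0 elements -> [-4, 4, 5, 7, 29, 33]


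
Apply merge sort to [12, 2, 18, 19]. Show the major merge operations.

Divide and conquer:
  Merge [12] + [2] -> [2, 12]
  Merge [18] + [19] -> [18, 19]
  Merge [2, 12] + [18, 19] -> [2, 12, 18, 19]


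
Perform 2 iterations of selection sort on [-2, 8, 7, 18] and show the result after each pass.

Pass 1: Select minimum -2 at index 0, swap -> [-2, 8, 7, 18]
Pass 2: Select minimum 7 at index 2, swap -> [-2, 7, 8, 18]


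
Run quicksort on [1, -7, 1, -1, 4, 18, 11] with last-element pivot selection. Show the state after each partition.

Partition 1: pivot=11 at index 5 -> [1, -7, 1, -1, 4, 11, 18]
Partition 2: pivot=4 at index 4 -> [1, -7, 1, -1, 4, 11, 18]
Partition 3: pivot=-1 at index 1 -> [-7, -1, 1, 1, 4, 11, 18]
Partition 4: pivot=1 at index 3 -> [-7, -1, 1, 1, 4, 11, 18]


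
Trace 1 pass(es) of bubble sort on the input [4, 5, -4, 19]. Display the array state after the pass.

After pass 1: [4, -4, 5, 19] (1 swaps)
Total swaps: 1


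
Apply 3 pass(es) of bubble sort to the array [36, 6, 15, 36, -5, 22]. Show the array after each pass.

After pass 1: [6, 15, 36, -5, 22, 36] (4 swaps)
After pass 2: [6, 15, -5, 22, 36, 36] (2 swaps)
After pass 3: [6, -5, 15, 22, 36, 36] (1 swaps)
Total swaps: 7


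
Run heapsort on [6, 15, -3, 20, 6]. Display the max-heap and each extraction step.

Build heap: [20, 15, -3, 6, 6]
Extract 20: [15, 6, -3, 6, 20]
Extract 15: [6, 6, -3, 15, 20]
Extract 6: [6, -3, 6, 15, 20]
Extract 6: [-3, 6, 6, 15, 20]


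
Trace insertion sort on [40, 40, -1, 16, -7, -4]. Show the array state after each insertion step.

First element 40 is already 'sorted'
Insert 40: shifted 0 elements -> [40, 40, -1, 16, -7, -4]
Insert -1: shifted 2 elements -> [-1, 40, 40, 16, -7, -4]
Insert 16: shifted 2 elements -> [-1, 16, 40, 40, -7, -4]
Insert -7: shifted 4 elements -> [-7, -1, 16, 40, 40, -4]
Insert -4: shifted 4 elements -> [-7, -4, -1, 16, 40, 40]


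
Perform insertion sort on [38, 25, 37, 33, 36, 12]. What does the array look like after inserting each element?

First element 38 is already 'sorted'
Insert 25: shifted 1 elements -> [25, 38, 37, 33, 36, 12]
Insert 37: shifted 1 elements -> [25, 37, 38, 33, 36, 12]
Insert 33: shifted 2 elements -> [25, 33, 37, 38, 36, 12]
Insert 36: shifted 2 elements -> [25, 33, 36, 37, 38, 12]
Insert 12: shifted 5 elements -> [12, 25, 33, 36, 37, 38]


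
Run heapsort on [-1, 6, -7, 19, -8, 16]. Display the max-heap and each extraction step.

Build heap: [19, 6, 16, -1, -8, -7]
Extract 19: [16, 6, -7, -1, -8, 19]
Extract 16: [6, -1, -7, -8, 16, 19]
Extract 6: [-1, -8, -7, 6, 16, 19]
Extract -1: [-7, -8, -1, 6, 16, 19]
Extract -7: [-8, -7, -1, 6, 16, 19]


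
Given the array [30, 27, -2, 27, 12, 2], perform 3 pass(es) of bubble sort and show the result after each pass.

After pass 1: [27, -2, 27, 12, 2, 30] (5 swaps)
After pass 2: [-2, 27, 12, 2, 27, 30] (3 swaps)
After pass 3: [-2, 12, 2, 27, 27, 30] (2 swaps)
Total swaps: 10


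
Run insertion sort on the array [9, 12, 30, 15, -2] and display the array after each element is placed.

First element 9 is already 'sorted'
Insert 12: shifted 0 elements -> [9, 12, 30, 15, -2]
Insert 30: shifted 0 elements -> [9, 12, 30, 15, -2]
Insert 15: shifted 1 elements -> [9, 12, 15, 30, -2]
Insert -2: shifted 4 elements -> [-2, 9, 12, 15, 30]


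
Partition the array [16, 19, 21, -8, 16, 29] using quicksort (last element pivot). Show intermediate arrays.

Partition 1: pivot=29 at index 5 -> [16, 19, 21, -8, 16, 29]
Partition 2: pivot=16 at index 2 -> [16, -8, 16, 19, 21, 29]
Partition 3: pivot=-8 at index 0 -> [-8, 16, 16, 19, 21, 29]
Partition 4: pivot=21 at index 4 -> [-8, 16, 16, 19, 21, 29]


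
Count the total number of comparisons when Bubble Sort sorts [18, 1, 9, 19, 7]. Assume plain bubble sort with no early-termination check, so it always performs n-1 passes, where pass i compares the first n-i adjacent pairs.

Pass 1: compare adjacent pairs (0,1)..(3,4) = 4 comparison(s), 3 swap(s) -> [1, 9, 18, 7, 19]
Pass 2: compare adjacent pairs (0,1)..(2,3) = 3 comparison(s), 1 swap(s) -> [1, 9, 7, 18, 19]
Pass 3: compare adjacent pairs (0,1)..(1,2) = 2 comparison(s), 1 swap(s) -> [1, 7, 9, 18, 19]
Pass 4: compare adjacent pairs (0,1)..(0,1) = 1 comparison(s), 0 swap(s) -> [1, 7, 9, 18, 19]
Total comparisons: 4 + 3 + 2 + 1 = 10


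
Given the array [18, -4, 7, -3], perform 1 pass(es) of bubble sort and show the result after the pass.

After pass 1: [-4, 7, -3, 18] (3 swaps)
Total swaps: 3


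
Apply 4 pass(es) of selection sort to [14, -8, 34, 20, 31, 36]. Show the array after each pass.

Pass 1: Select minimum -8 at index 1, swap -> [-8, 14, 34, 20, 31, 36]
Pass 2: Select minimum 14 at index 1, swap -> [-8, 14, 34, 20, 31, 36]
Pass 3: Select minimum 20 at index 3, swap -> [-8, 14, 20, 34, 31, 36]
Pass 4: Select minimum 31 at index 4, swap -> [-8, 14, 20, 31, 34, 36]


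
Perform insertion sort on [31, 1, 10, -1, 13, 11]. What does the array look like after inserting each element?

First element 31 is already 'sorted'
Insert 1: shifted 1 elements -> [1, 31, 10, -1, 13, 11]
Insert 10: shifted 1 elements -> [1, 10, 31, -1, 13, 11]
Insert -1: shifted 3 elements -> [-1, 1, 10, 31, 13, 11]
Insert 13: shifted 1 elements -> [-1, 1, 10, 13, 31, 11]
Insert 11: shifted 2 elements -> [-1, 1, 10, 11, 13, 31]


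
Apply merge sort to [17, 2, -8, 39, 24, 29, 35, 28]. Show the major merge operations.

Divide and conquer:
  Merge [17] + [2] -> [2, 17]
  Merge [-8] + [39] -> [-8, 39]
  Merge [2, 17] + [-8, 39] -> [-8, 2, 17, 39]
  Merge [24] + [29] -> [24, 29]
  Merge [35] + [28] -> [28, 35]
  Merge [24, 29] + [28, 35] -> [24, 28, 29, 35]
  Merge [-8, 2, 17, 39] + [24, 28, 29, 35] -> [-8, 2, 17, 24, 28, 29, 35, 39]


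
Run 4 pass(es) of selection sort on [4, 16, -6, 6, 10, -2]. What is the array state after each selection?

Pass 1: Select minimum -6 at index 2, swap -> [-6, 16, 4, 6, 10, -2]
Pass 2: Select minimum -2 at index 5, swap -> [-6, -2, 4, 6, 10, 16]
Pass 3: Select minimum 4 at index 2, swap -> [-6, -2, 4, 6, 10, 16]
Pass 4: Select minimum 6 at index 3, swap -> [-6, -2, 4, 6, 10, 16]


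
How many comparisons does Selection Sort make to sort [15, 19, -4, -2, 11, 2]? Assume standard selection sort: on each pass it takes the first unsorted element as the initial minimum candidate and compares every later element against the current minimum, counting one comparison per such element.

Pass 1: scan indices 1..5 for the minimum = 5 comparison(s); min is -4, place at index 0 -> [-4, 19, 15, -2, 11, 2]
Pass 2: scan indices 2..5 for the minimum = 4 comparison(s); min is -2, place at index 1 -> [-4, -2, 15, 19, 11, 2]
Pass 3: scan indices 3..5 for the minimum = 3 comparison(s); min is 2, place at index 2 -> [-4, -2, 2, 19, 11, 15]
Pass 4: scan indices 4..5 for the minimum = 2 comparison(s); min is 11, place at index 3 -> [-4, -2, 2, 11, 19, 15]
Pass 5: scan indices 5..5 for the minimum = 1 comparison(s); min is 15, place at index 4 -> [-4, -2, 2, 11, 15, 19]
Selection sort always scans the whole unsorted suffix, so the count is (n-1) + (n-2) + ... + 1 = n(n-1)/2 = 6*5/2 = 15 regardless of the input order.
Total comparisons: 5 + 4 + 3 + 2 + 1 = 15


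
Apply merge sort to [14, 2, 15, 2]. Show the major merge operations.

Divide and conquer:
  Merge [14] + [2] -> [2, 14]
  Merge [15] + [2] -> [2, 15]
  Merge [2, 14] + [2, 15] -> [2, 2, 14, 15]


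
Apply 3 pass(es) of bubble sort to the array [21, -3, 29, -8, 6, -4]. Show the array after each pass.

After pass 1: [-3, 21, -8, 6, -4, 29] (4 swaps)
After pass 2: [-3, -8, 6, -4, 21, 29] (3 swaps)
After pass 3: [-8, -3, -4, 6, 21, 29] (2 swaps)
Total swaps: 9


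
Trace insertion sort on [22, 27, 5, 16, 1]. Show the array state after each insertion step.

First element 22 is already 'sorted'
Insert 27: shifted 0 elements -> [22, 27, 5, 16, 1]
Insert 5: shifted 2 elements -> [5, 22, 27, 16, 1]
Insert 16: shifted 2 elements -> [5, 16, 22, 27, 1]
Insert 1: shifted 4 elements -> [1, 5, 16, 22, 27]


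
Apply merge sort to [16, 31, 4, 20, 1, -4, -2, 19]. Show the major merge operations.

Divide and conquer:
  Merge [16] + [31] -> [16, 31]
  Merge [4] + [20] -> [4, 20]
  Merge [16, 31] + [4, 20] -> [4, 16, 20, 31]
  Merge [1] + [-4] -> [-4, 1]
  Merge [-2] + [19] -> [-2, 19]
  Merge [-4, 1] + [-2, 19] -> [-4, -2, 1, 19]
  Merge [4, 16, 20, 31] + [-4, -2, 1, 19] -> [-4, -2, 1, 4, 16, 19, 20, 31]


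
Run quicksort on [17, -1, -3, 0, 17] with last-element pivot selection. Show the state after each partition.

Partition 1: pivot=17 at index 4 -> [17, -1, -3, 0, 17]
Partition 2: pivot=0 at index 2 -> [-1, -3, 0, 17, 17]
Partition 3: pivot=-3 at index 0 -> [-3, -1, 0, 17, 17]


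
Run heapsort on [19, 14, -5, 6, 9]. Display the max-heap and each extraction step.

Build heap: [19, 14, -5, 6, 9]
Extract 19: [14, 9, -5, 6, 19]
Extract 14: [9, 6, -5, 14, 19]
Extract 9: [6, -5, 9, 14, 19]
Extract 6: [-5, 6, 9, 14, 19]


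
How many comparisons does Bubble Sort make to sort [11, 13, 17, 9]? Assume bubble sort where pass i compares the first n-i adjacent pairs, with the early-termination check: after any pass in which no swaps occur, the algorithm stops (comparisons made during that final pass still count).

Pass 1: compare adjacent pairs (0,1)..(2,3) = 3 comparison(s), 1 swap(s) -> [11, 13, 9, 17]
Pass 2: compare adjacent pairs (0,1)..(1,2) = 2 comparison(s), 1 swap(s) -> [11, 9, 13, 17]
Pass 3: compare adjacent pairs (0,1)..(0,1) = 1 comparison(s), 1 swap(s) -> [9, 11, 13, 17]
Every pass made at least one swap, so all n-1 passes run.
Total comparisons: 3 + 2 + 1 = 6


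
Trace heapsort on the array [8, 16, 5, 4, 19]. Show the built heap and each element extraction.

Build heap: [19, 16, 5, 4, 8]
Extract 19: [16, 8, 5, 4, 19]
Extract 16: [8, 4, 5, 16, 19]
Extract 8: [5, 4, 8, 16, 19]
Extract 5: [4, 5, 8, 16, 19]


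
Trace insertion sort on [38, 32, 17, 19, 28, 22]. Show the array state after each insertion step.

First element 38 is already 'sorted'
Insert 32: shifted 1 elements -> [32, 38, 17, 19, 28, 22]
Insert 17: shifted 2 elements -> [17, 32, 38, 19, 28, 22]
Insert 19: shifted 2 elements -> [17, 19, 32, 38, 28, 22]
Insert 28: shifted 2 elements -> [17, 19, 28, 32, 38, 22]
Insert 22: shifted 3 elements -> [17, 19, 22, 28, 32, 38]


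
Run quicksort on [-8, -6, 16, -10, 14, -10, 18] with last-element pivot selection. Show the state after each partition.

Partition 1: pivot=18 at index 6 -> [-8, -6, 16, -10, 14, -10, 18]
Partition 2: pivot=-10 at index 1 -> [-10, -10, 16, -8, 14, -6, 18]
Partition 3: pivot=-6 at index 3 -> [-10, -10, -8, -6, 14, 16, 18]
Partition 4: pivot=16 at index 5 -> [-10, -10, -8, -6, 14, 16, 18]


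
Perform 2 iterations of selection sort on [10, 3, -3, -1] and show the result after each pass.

Pass 1: Select minimum -3 at index 2, swap -> [-3, 3, 10, -1]
Pass 2: Select minimum -1 at index 3, swap -> [-3, -1, 10, 3]


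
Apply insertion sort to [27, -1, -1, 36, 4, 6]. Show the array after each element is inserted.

First element 27 is already 'sorted'
Insert -1: shifted 1 elements -> [-1, 27, -1, 36, 4, 6]
Insert -1: shifted 1 elements -> [-1, -1, 27, 36, 4, 6]
Insert 36: shifted 0 elements -> [-1, -1, 27, 36, 4, 6]
Insert 4: shifted 2 elements -> [-1, -1, 4, 27, 36, 6]
Insert 6: shifted 2 elements -> [-1, -1, 4, 6, 27, 36]


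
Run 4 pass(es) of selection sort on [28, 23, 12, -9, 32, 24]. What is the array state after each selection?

Pass 1: Select minimum -9 at index 3, swap -> [-9, 23, 12, 28, 32, 24]
Pass 2: Select minimum 12 at index 2, swap -> [-9, 12, 23, 28, 32, 24]
Pass 3: Select minimum 23 at index 2, swap -> [-9, 12, 23, 28, 32, 24]
Pass 4: Select minimum 24 at index 5, swap -> [-9, 12, 23, 24, 32, 28]


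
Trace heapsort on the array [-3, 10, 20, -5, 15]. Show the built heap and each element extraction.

Build heap: [20, 15, -3, -5, 10]
Extract 20: [15, 10, -3, -5, 20]
Extract 15: [10, -5, -3, 15, 20]
Extract 10: [-3, -5, 10, 15, 20]
Extract -3: [-5, -3, 10, 15, 20]


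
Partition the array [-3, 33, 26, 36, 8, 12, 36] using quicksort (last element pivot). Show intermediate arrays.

Partition 1: pivot=36 at index 6 -> [-3, 33, 26, 36, 8, 12, 36]
Partition 2: pivot=12 at index 2 -> [-3, 8, 12, 36, 33, 26, 36]
Partition 3: pivot=8 at index 1 -> [-3, 8, 12, 36, 33, 26, 36]
Partition 4: pivot=26 at index 3 -> [-3, 8, 12, 26, 33, 36, 36]
Partition 5: pivot=36 at index 5 -> [-3, 8, 12, 26, 33, 36, 36]


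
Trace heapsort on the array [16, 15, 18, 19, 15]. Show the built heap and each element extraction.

Build heap: [19, 16, 18, 15, 15]
Extract 19: [18, 16, 15, 15, 19]
Extract 18: [16, 15, 15, 18, 19]
Extract 16: [15, 15, 16, 18, 19]
Extract 15: [15, 15, 16, 18, 19]


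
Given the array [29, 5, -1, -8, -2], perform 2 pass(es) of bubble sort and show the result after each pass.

After pass 1: [5, -1, -8, -2, 29] (4 swaps)
After pass 2: [-1, -8, -2, 5, 29] (3 swaps)
Total swaps: 7


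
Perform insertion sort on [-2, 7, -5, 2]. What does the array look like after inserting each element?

First element -2 is already 'sorted'
Insert 7: shifted 0 elements -> [-2, 7, -5, 2]
Insert -5: shifted 2 elements -> [-5, -2, 7, 2]
Insert 2: shifted 1 elements -> [-5, -2, 2, 7]


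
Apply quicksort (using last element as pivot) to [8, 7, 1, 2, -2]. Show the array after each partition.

Partition 1: pivot=-2 at index 0 -> [-2, 7, 1, 2, 8]
Partition 2: pivot=8 at index 4 -> [-2, 7, 1, 2, 8]
Partition 3: pivot=2 at index 2 -> [-2, 1, 2, 7, 8]


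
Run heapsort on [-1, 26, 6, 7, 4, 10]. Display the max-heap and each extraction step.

Build heap: [26, 7, 10, -1, 4, 6]
Extract 26: [10, 7, 6, -1, 4, 26]
Extract 10: [7, 4, 6, -1, 10, 26]
Extract 7: [6, 4, -1, 7, 10, 26]
Extract 6: [4, -1, 6, 7, 10, 26]
Extract 4: [-1, 4, 6, 7, 10, 26]


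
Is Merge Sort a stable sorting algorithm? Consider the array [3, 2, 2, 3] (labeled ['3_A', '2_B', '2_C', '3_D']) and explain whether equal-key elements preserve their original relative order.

Trace Merge Sort on the labeled array (the key is the number; the letter only tracks identity):
  Merge [3_A] + [2_B] -> [2_B, 3_A]
  Merge [2_C] + [3_D] -> [2_C, 3_D]
  Merge [2_B, 3_A] + [2_C, 3_D] -> [2_B, 2_C, 3_A, 3_D]
Final order: [2_B, 2_C, 3_A, 3_D]
Equal keys:
  value 2: originally 2_B, 2_C; after sorting 2_B, 2_C -> order preserved
  value 3: originally 3_A, 3_D; after sorting 3_A, 3_D -> order preserved
All equal keys kept their original relative order. Merge Sort is stable: when the heads of the two halves are equal the merge takes from the left half first.
Answer: Stable


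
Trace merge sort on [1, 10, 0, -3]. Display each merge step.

Divide and conquer:
  Merge [1] + [10] -> [1, 10]
  Merge [0] + [-3] -> [-3, 0]
  Merge [1, 10] + [-3, 0] -> [-3, 0, 1, 10]


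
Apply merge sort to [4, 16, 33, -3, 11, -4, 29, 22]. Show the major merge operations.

Divide and conquer:
  Merge [4] + [16] -> [4, 16]
  Merge [33] + [-3] -> [-3, 33]
  Merge [4, 16] + [-3, 33] -> [-3, 4, 16, 33]
  Merge [11] + [-4] -> [-4, 11]
  Merge [29] + [22] -> [22, 29]
  Merge [-4, 11] + [22, 29] -> [-4, 11, 22, 29]
  Merge [-3, 4, 16, 33] + [-4, 11, 22, 29] -> [-4, -3, 4, 11, 16, 22, 29, 33]


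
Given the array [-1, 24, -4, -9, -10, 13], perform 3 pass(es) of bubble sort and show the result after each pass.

After pass 1: [-1, -4, -9, -10, 13, 24] (4 swaps)
After pass 2: [-4, -9, -10, -1, 13, 24] (3 swaps)
After pass 3: [-9, -10, -4, -1, 13, 24] (2 swaps)
Total swaps: 9


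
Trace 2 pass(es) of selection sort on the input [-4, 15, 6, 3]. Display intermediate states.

Pass 1: Select minimum -4 at index 0, swap -> [-4, 15, 6, 3]
Pass 2: Select minimum 3 at index 3, swap -> [-4, 3, 6, 15]


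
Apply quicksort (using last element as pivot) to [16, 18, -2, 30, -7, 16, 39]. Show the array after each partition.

Partition 1: pivot=39 at index 6 -> [16, 18, -2, 30, -7, 16, 39]
Partition 2: pivot=16 at index 3 -> [16, -2, -7, 16, 18, 30, 39]
Partition 3: pivot=-7 at index 0 -> [-7, -2, 16, 16, 18, 30, 39]
Partition 4: pivot=16 at index 2 -> [-7, -2, 16, 16, 18, 30, 39]
Partition 5: pivot=30 at index 5 -> [-7, -2, 16, 16, 18, 30, 39]


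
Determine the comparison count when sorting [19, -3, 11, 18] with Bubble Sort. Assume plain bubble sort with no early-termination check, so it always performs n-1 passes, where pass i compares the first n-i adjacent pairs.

Pass 1: compare adjacent pairs (0,1)..(2,3) = 3 comparison(s), 3 swap(s) -> [-3, 11, 18, 19]
Pass 2: compare adjacent pairs (0,1)..(1,2) = 2 comparison(s), 0 swap(s) -> [-3, 11, 18, 19]
Pass 3: compare adjacent pairs (0,1)..(0,1) = 1 comparison(s), 0 swap(s) -> [-3, 11, 18, 19]
Total comparisons: 3 + 2 + 1 = 6


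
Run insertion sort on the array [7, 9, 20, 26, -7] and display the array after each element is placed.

First element 7 is already 'sorted'
Insert 9: shifted 0 elements -> [7, 9, 20, 26, -7]
Insert 20: shifted 0 elements -> [7, 9, 20, 26, -7]
Insert 26: shifted 0 elements -> [7, 9, 20, 26, -7]
Insert -7: shifted 4 elements -> [-7, 7, 9, 20, 26]


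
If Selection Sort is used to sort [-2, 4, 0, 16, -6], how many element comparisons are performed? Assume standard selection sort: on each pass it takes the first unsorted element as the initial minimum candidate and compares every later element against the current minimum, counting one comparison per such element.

Pass 1: scan indices 1..4 for the minimum = 4 comparison(s); min is -6, place at index 0 -> [-6, 4, 0, 16, -2]
Pass 2: scan indices 2..4 for the minimum = 3 comparison(s); min is -2, place at index 1 -> [-6, -2, 0, 16, 4]
Pass 3: scan indices 3..4 for the minimum = 2 comparison(s); min is 0, place at index 2 -> [-6, -2, 0, 16, 4]
Pass 4: scan indices 4..4 for the minimum = 1 comparison(s); min is 4, place at index 3 -> [-6, -2, 0, 4, 16]
Selection sort always scans the whole unsorted suffix, so the count is (n-1) + (n-2) + ... + 1 = n(n-1)/2 = 5*4/2 = 10 regardless of the input order.
Total comparisons: 4 + 3 + 2 + 1 = 10


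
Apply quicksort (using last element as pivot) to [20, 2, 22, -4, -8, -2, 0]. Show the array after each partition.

Partition 1: pivot=0 at index 3 -> [-4, -8, -2, 0, 2, 22, 20]
Partition 2: pivot=-2 at index 2 -> [-4, -8, -2, 0, 2, 22, 20]
Partition 3: pivot=-8 at index 0 -> [-8, -4, -2, 0, 2, 22, 20]
Partition 4: pivot=20 at index 5 -> [-8, -4, -2, 0, 2, 20, 22]


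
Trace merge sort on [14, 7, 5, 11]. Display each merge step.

Divide and conquer:
  Merge [14] + [7] -> [7, 14]
  Merge [5] + [11] -> [5, 11]
  Merge [7, 14] + [5, 11] -> [5, 7, 11, 14]


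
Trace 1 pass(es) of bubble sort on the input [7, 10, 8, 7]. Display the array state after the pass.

After pass 1: [7, 8, 7, 10] (2 swaps)
Total swaps: 2


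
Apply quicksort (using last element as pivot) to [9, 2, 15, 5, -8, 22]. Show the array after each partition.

Partition 1: pivot=22 at index 5 -> [9, 2, 15, 5, -8, 22]
Partition 2: pivot=-8 at index 0 -> [-8, 2, 15, 5, 9, 22]
Partition 3: pivot=9 at index 3 -> [-8, 2, 5, 9, 15, 22]
Partition 4: pivot=5 at index 2 -> [-8, 2, 5, 9, 15, 22]


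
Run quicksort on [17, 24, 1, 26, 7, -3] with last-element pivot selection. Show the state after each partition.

Partition 1: pivot=-3 at index 0 -> [-3, 24, 1, 26, 7, 17]
Partition 2: pivot=17 at index 3 -> [-3, 1, 7, 17, 24, 26]
Partition 3: pivot=7 at index 2 -> [-3, 1, 7, 17, 24, 26]
Partition 4: pivot=26 at index 5 -> [-3, 1, 7, 17, 24, 26]


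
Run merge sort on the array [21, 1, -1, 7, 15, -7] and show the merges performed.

Divide and conquer:
  Merge [1] + [-1] -> [-1, 1]
  Merge [21] + [-1, 1] -> [-1, 1, 21]
  Merge [15] + [-7] -> [-7, 15]
  Merge [7] + [-7, 15] -> [-7, 7, 15]
  Merge [-1, 1, 21] + [-7, 7, 15] -> [-7, -1, 1, 7, 15, 21]


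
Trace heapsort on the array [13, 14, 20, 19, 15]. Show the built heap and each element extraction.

Build heap: [20, 19, 13, 14, 15]
Extract 20: [19, 15, 13, 14, 20]
Extract 19: [15, 14, 13, 19, 20]
Extract 15: [14, 13, 15, 19, 20]
Extract 14: [13, 14, 15, 19, 20]


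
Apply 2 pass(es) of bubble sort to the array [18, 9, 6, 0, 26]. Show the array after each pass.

After pass 1: [9, 6, 0, 18, 26] (3 swaps)
After pass 2: [6, 0, 9, 18, 26] (2 swaps)
Total swaps: 5


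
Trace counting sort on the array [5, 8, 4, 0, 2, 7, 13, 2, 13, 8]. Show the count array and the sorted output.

Count array: [1, 0, 2, 0, 1, 1, 0, 1, 2, 0, 0, 0, 0, 2]
(count[i] = number of elements equal to i)
Cumulative count: [1, 1, 3, 3, 4, 5, 5, 6, 8, 8, 8, 8, 8, 10]
Sorted: [0, 2, 2, 4, 5, 7, 8, 8, 13, 13]


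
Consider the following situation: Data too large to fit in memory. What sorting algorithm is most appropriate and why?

Best choice: External merge sort
Reason: Minimizes disk I/O by sequential reads/writes


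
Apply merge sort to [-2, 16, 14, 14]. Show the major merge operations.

Divide and conquer:
  Merge [-2] + [16] -> [-2, 16]
  Merge [14] + [14] -> [14, 14]
  Merge [-2, 16] + [14, 14] -> [-2, 14, 14, 16]


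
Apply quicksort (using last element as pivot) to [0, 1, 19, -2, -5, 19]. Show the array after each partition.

Partition 1: pivot=19 at index 5 -> [0, 1, 19, -2, -5, 19]
Partition 2: pivot=-5 at index 0 -> [-5, 1, 19, -2, 0, 19]
Partition 3: pivot=0 at index 2 -> [-5, -2, 0, 1, 19, 19]
Partition 4: pivot=19 at index 4 -> [-5, -2, 0, 1, 19, 19]


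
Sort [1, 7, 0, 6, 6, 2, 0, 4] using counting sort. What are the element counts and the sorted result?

Count array: [2, 1, 1, 0, 1, 0, 2, 1]
(count[i] = number of elements equal to i)
Cumulative count: [2, 3, 4, 4, 5, 5, 7, 8]
Sorted: [0, 0, 1, 2, 4, 6, 6, 7]


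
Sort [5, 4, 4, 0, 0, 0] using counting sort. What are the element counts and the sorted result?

Count array: [3, 0, 0, 0, 2, 1]
(count[i] = number of elements equal to i)
Cumulative count: [3, 3, 3, 3, 5, 6]
Sorted: [0, 0, 0, 4, 4, 5]


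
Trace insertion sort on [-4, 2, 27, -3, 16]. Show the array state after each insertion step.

First element -4 is already 'sorted'
Insert 2: shifted 0 elements -> [-4, 2, 27, -3, 16]
Insert 27: shifted 0 elements -> [-4, 2, 27, -3, 16]
Insert -3: shifted 2 elements -> [-4, -3, 2, 27, 16]
Insert 16: shifted 1 elements -> [-4, -3, 2, 16, 27]
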